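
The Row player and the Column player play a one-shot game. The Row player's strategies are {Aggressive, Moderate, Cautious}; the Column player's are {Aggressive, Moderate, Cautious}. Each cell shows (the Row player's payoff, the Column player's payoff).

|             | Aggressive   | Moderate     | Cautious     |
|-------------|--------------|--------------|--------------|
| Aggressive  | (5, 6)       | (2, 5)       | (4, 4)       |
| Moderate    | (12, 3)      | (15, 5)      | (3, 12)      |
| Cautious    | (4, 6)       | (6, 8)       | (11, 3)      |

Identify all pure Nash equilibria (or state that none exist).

Find each player's best response to every opponent strategy; NE are the intersections.
The Row player's best responses — vs Aggressive: Moderate (payoff 12); vs Moderate: Moderate (payoff 15); vs Cautious: Cautious (payoff 11).
The Column player's best responses — vs Aggressive: Aggressive (payoff 6); vs Moderate: Cautious (payoff 12); vs Cautious: Moderate (payoff 8).
No cell has both players best-responding. For instance, the Row player's best reply to Cautious is Cautious, but against Cautious the Column player prefers Moderate over Cautious.

There is no pure-strategy Nash equilibrium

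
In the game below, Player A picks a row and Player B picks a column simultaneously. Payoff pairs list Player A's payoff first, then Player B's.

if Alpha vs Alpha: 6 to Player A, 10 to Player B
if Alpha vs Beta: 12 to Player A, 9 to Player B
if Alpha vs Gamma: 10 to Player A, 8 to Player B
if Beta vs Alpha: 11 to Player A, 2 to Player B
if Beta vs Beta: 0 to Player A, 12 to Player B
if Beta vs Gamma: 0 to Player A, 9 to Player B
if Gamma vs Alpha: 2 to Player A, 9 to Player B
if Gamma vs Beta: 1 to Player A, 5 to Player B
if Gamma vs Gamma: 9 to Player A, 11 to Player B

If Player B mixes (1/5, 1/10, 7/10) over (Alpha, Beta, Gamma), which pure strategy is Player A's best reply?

Alpha

Player A's best reply maximizes expected payoff against the mix.
Alpha: (1/5)·6 + (1/10)·12 + (7/10)·10 = 47/5
Beta: (1/5)·11 + (1/10)·0 + (7/10)·0 = 11/5
Gamma: (1/5)·2 + (1/10)·1 + (7/10)·9 = 34/5
Highest expected payoff is 47/5, from Alpha.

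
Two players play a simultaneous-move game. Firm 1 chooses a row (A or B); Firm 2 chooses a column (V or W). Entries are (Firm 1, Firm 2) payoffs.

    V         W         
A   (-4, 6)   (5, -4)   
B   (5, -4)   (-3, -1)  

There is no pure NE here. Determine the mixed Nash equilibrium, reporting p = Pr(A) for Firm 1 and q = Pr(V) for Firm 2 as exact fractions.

In a mixed NE each player is indifferent between their pure strategies, so the opponent's mix sets the indifference.
Firm 2 indifferent between V and W: p·6 + (1−p)·(-4) = p·(-4) + (1−p)·(-1) ⟹ (-4) + 10p = (-1) + (-3)p ⟹ p = 3/13.
Firm 1 indifferent between A and B: q·(-4) + (1−q)·5 = q·5 + (1−q)·(-3) ⟹ 5 + (-9)q = (-3) + 8q ⟹ q = 8/17.

p = 3/13, q = 8/17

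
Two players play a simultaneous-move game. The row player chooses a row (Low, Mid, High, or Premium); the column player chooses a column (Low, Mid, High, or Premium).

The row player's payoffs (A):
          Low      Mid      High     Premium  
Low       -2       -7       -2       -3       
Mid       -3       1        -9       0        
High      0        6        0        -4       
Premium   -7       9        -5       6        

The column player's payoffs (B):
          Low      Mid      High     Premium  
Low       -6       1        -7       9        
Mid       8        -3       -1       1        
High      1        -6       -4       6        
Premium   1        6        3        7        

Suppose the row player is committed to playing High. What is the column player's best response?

Premium

With the row player fixed at High, the column player's payoffs are: Low → 1, Mid → -6, High → -4, Premium → 6.
The maximum is 6, achieved by Premium.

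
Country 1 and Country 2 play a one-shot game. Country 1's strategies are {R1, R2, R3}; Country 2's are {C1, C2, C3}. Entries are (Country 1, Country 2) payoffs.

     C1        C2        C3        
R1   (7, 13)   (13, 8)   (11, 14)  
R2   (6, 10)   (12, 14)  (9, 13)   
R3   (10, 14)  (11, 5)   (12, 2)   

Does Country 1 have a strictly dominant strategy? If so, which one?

A strategy is strictly dominant if it gives Country 1 a strictly higher payoff than every other strategy, against every choice by the opponent.
R1 is not dominant: against C1, R3 gives 10 > 7.
R2 is not dominant: against C1, R1 gives 7 > 6.
R3 is not dominant: against C2, R1 gives 13 > 11.
No single strategy is best against every opponent action.

No strictly dominant strategy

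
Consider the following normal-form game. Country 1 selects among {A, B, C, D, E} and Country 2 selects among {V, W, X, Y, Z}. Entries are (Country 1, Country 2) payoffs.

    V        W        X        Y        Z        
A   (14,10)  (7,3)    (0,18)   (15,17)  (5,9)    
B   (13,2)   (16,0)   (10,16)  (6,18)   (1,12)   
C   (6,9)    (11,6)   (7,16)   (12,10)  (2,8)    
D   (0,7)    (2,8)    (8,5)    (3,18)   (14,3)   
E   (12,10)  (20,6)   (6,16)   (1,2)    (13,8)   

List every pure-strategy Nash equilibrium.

A profile is a Nash equilibrium when each player is best-responding to the other.
Country 1's best responses — vs V: A (payoff 14); vs W: E (payoff 20); vs X: B (payoff 10); vs Y: A (payoff 15); vs Z: D (payoff 14).
Country 2's best responses — vs A: X (payoff 18); vs B: Y (payoff 18); vs C: X (payoff 16); vs D: Y (payoff 18); vs E: X (payoff 16).
No cell has both players best-responding. For instance, Country 1's best reply to Y is A, but against A Country 2 prefers X over Y.

There is no pure-strategy Nash equilibrium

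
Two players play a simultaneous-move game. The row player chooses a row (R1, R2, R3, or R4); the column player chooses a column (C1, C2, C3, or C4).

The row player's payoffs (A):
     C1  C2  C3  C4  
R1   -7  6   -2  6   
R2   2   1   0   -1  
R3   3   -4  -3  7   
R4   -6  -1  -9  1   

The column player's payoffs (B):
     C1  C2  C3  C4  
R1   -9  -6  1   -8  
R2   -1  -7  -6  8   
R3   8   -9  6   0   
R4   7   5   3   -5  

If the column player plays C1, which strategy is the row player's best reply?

With the column player fixed at C1, the row player's payoffs are: R1 → -7, R2 → 2, R3 → 3, R4 → -6.
The maximum is 3, achieved by R3.

R3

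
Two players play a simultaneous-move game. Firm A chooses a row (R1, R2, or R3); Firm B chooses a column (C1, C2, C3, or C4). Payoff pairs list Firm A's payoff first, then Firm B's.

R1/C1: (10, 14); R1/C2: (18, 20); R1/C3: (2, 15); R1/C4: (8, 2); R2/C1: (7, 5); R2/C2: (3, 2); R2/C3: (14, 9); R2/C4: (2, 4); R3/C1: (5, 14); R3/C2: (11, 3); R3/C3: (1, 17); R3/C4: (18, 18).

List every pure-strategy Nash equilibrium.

Check mutual best responses: a cell is a NE iff neither player can gain by unilaterally deviating.
Firm A's best responses — vs C1: R1 (payoff 10); vs C2: R1 (payoff 18); vs C3: R2 (payoff 14); vs C4: R3 (payoff 18).
Firm B's best responses — vs R1: C2 (payoff 20); vs R2: C3 (payoff 9); vs R3: C4 (payoff 18).
Mutual best responses occur at (R1, C2), (R2, C3), and (R3, C4); at each, neither player gains by switching.

(R1, C2), (R2, C3), and (R3, C4)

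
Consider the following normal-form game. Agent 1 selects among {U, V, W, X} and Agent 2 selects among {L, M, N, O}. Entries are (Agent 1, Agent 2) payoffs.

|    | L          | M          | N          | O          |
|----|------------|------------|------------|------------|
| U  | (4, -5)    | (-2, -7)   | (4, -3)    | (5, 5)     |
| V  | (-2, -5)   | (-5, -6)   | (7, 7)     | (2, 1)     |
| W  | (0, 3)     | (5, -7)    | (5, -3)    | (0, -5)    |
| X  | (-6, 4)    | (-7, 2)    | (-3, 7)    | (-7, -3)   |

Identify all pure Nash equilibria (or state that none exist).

(U, O) and (V, N)

A profile is a Nash equilibrium when each player is best-responding to the other.
Agent 1's best responses — vs L: U (payoff 4); vs M: W (payoff 5); vs N: V (payoff 7); vs O: U (payoff 5).
Agent 2's best responses — vs U: O (payoff 5); vs V: N (payoff 7); vs W: L (payoff 3); vs X: N (payoff 7).
Mutual best responses occur at (U, O) and (V, N); at each, neither player gains by switching.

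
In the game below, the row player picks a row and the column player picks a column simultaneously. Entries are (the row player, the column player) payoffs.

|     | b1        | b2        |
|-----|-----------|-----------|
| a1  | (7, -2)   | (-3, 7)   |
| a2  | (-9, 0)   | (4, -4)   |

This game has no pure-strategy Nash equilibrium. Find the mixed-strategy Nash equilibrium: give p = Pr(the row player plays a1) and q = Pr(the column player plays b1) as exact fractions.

p = 4/13, q = 7/23

Each player's mixing probability is pinned down by making the *other* player indifferent.
The column player indifferent between b1 and b2: p·(-2) + (1−p)·0 = p·7 + (1−p)·(-4) ⟹ 0 + (-2)p = (-4) + 11p ⟹ p = 4/13.
The row player indifferent between a1 and a2: q·7 + (1−q)·(-3) = q·(-9) + (1−q)·4 ⟹ (-3) + 10q = 4 + (-13)q ⟹ q = 7/23.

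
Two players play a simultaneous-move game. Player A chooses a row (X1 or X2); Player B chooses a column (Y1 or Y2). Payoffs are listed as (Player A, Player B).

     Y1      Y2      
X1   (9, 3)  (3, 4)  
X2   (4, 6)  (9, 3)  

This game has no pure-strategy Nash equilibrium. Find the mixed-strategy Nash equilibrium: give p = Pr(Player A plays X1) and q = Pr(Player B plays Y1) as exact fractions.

p = 3/4, q = 6/11

In a mixed NE each player is indifferent between their pure strategies, so the opponent's mix sets the indifference.
Player B indifferent between Y1 and Y2: p·3 + (1−p)·6 = p·4 + (1−p)·3 ⟹ 6 + (-3)p = 3 + 1p ⟹ p = 3/4.
Player A indifferent between X1 and X2: q·9 + (1−q)·3 = q·4 + (1−q)·9 ⟹ 3 + 6q = 9 + (-5)q ⟹ q = 6/11.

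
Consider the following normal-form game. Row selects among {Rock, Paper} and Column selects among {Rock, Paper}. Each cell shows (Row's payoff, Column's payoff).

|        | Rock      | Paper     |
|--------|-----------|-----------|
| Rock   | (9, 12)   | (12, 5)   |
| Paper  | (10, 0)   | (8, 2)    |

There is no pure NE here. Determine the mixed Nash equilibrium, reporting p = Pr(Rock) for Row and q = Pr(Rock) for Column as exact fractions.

In a mixed NE each player is indifferent between their pure strategies, so the opponent's mix sets the indifference.
Column indifferent between Rock and Paper: p·12 + (1−p)·0 = p·5 + (1−p)·2 ⟹ 0 + 12p = 2 + 3p ⟹ p = 2/9.
Row indifferent between Rock and Paper: q·9 + (1−q)·12 = q·10 + (1−q)·8 ⟹ 12 + (-3)q = 8 + 2q ⟹ q = 4/5.

p = 2/9, q = 4/5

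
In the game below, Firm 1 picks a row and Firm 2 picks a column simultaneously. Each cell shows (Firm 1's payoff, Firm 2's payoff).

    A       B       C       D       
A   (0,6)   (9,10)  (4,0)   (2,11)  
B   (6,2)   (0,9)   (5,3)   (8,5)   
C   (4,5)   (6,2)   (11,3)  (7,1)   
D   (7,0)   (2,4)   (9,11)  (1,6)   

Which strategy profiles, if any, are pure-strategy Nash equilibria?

None

A profile is a Nash equilibrium when each player is best-responding to the other.
Firm 1's best responses — vs A: D (payoff 7); vs B: A (payoff 9); vs C: C (payoff 11); vs D: B (payoff 8).
Firm 2's best responses — vs A: D (payoff 11); vs B: B (payoff 9); vs C: A (payoff 5); vs D: C (payoff 11).
No cell has both players best-responding. For instance, Firm 1's best reply to D is B, but against B Firm 2 prefers B over D.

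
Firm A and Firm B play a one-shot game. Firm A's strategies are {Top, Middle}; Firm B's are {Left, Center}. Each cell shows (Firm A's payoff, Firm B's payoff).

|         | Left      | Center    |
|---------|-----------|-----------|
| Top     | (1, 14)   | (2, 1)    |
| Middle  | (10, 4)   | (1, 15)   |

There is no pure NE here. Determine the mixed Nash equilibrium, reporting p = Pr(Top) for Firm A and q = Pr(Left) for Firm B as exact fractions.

In a mixed NE each player is indifferent between their pure strategies, so the opponent's mix sets the indifference.
Firm B indifferent between Left and Center: p·14 + (1−p)·4 = p·1 + (1−p)·15 ⟹ 4 + 10p = 15 + (-14)p ⟹ p = 11/24.
Firm A indifferent between Top and Middle: q·1 + (1−q)·2 = q·10 + (1−q)·1 ⟹ 2 + (-1)q = 1 + 9q ⟹ q = 1/10.

p = 11/24, q = 1/10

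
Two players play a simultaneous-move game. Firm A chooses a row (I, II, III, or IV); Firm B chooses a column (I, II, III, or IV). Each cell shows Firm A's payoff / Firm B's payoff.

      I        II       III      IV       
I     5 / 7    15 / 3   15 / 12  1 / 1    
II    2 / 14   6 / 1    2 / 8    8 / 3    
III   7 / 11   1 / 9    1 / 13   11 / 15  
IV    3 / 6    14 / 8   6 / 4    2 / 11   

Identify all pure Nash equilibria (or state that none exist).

(I, III) and (III, IV)

Check mutual best responses: a cell is a NE iff neither player can gain by unilaterally deviating.
Firm A's best responses — vs I: III (payoff 7); vs II: I (payoff 15); vs III: I (payoff 15); vs IV: III (payoff 11).
Firm B's best responses — vs I: III (payoff 12); vs II: I (payoff 14); vs III: IV (payoff 15); vs IV: IV (payoff 11).
Mutual best responses occur at (I, III) and (III, IV); at each, neither player gains by switching.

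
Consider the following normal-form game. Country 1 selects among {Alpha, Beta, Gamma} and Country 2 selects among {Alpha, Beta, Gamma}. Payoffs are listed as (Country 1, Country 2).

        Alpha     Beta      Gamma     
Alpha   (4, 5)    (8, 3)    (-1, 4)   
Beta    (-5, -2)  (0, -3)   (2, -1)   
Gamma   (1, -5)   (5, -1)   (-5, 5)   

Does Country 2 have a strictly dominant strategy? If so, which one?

A strategy is strictly dominant if it gives Country 2 a strictly higher payoff than every other strategy, against every choice by the opponent.
Alpha is not dominant: against Beta, Gamma gives -1 > -2.
Beta is not dominant: against Alpha, Alpha gives 5 > 3.
Gamma is not dominant: against Alpha, Alpha gives 5 > 4.
No single strategy is best against every opponent action.

No strictly dominant strategy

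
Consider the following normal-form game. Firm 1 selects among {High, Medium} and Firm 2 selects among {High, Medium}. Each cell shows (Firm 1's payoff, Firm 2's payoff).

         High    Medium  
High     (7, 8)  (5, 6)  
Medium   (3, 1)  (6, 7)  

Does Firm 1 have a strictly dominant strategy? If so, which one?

A strategy is strictly dominant if it gives Firm 1 a strictly higher payoff than every other strategy, against every choice by the opponent.
High is not dominant: against Medium, Medium gives 6 > 5.
Medium is not dominant: against High, High gives 7 > 3.
No single strategy is best against every opponent action.

No strictly dominant strategy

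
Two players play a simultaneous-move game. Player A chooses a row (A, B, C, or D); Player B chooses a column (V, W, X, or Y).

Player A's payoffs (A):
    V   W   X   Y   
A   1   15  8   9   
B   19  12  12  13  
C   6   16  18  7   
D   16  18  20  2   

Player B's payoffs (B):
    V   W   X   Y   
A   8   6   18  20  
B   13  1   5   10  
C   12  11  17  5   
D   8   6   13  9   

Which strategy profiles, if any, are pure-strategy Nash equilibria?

(B, V) and (D, X)

Find each player's best response to every opponent strategy; NE are the intersections.
Player A's best responses — vs V: B (payoff 19); vs W: D (payoff 18); vs X: D (payoff 20); vs Y: B (payoff 13).
Player B's best responses — vs A: Y (payoff 20); vs B: V (payoff 13); vs C: X (payoff 17); vs D: X (payoff 13).
Mutual best responses occur at (B, V) and (D, X); at each, neither player gains by switching.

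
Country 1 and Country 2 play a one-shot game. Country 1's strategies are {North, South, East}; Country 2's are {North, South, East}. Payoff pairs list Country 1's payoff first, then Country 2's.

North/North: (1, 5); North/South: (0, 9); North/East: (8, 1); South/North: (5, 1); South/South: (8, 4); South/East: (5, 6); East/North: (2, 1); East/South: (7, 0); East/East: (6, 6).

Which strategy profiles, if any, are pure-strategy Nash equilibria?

No pure-strategy Nash equilibrium

A profile is a Nash equilibrium when each player is best-responding to the other.
Country 1's best responses — vs North: South (payoff 5); vs South: South (payoff 8); vs East: North (payoff 8).
Country 2's best responses — vs North: South (payoff 9); vs South: East (payoff 6); vs East: East (payoff 6).
No cell has both players best-responding. For instance, Country 1's best reply to East is North, but against North Country 2 prefers South over East.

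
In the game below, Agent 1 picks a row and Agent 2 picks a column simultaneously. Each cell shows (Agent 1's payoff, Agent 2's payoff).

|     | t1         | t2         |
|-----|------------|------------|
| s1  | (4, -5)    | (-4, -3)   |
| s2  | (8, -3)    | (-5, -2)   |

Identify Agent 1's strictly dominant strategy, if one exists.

None

Check whether one of Agent 1's strategies beats all alternatives regardless of what the opponent does.
s1 is not dominant: against t1, s2 gives 8 > 4.
s2 is not dominant: against t2, s1 gives -4 > -5.
No single strategy is best against every opponent action.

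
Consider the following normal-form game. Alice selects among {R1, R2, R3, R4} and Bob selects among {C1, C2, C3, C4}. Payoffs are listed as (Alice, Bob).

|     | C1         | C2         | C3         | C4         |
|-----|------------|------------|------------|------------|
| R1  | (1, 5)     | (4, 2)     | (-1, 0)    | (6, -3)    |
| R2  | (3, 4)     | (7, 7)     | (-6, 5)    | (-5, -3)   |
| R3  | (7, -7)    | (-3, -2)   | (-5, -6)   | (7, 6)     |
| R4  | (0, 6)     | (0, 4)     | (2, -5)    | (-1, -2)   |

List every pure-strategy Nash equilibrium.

(R2, C2) and (R3, C4)

A profile is a Nash equilibrium when each player is best-responding to the other.
Alice's best responses — vs C1: R3 (payoff 7); vs C2: R2 (payoff 7); vs C3: R4 (payoff 2); vs C4: R3 (payoff 7).
Bob's best responses — vs R1: C1 (payoff 5); vs R2: C2 (payoff 7); vs R3: C4 (payoff 6); vs R4: C1 (payoff 6).
Mutual best responses occur at (R2, C2) and (R3, C4); at each, neither player gains by switching.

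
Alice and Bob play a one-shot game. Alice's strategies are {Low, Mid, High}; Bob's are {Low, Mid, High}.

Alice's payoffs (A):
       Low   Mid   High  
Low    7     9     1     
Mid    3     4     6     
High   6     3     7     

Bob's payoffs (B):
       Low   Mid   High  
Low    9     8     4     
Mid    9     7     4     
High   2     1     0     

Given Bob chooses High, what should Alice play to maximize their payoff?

High

With Bob fixed at High, Alice's payoffs are: Low → 1, Mid → 6, High → 7.
The maximum is 7, achieved by High.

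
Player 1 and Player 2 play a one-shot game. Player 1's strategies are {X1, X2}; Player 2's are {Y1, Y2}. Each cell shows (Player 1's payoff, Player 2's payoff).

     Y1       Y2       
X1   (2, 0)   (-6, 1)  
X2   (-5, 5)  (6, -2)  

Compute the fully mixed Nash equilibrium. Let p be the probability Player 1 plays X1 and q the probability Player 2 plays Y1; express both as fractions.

p = 7/8, q = 12/19

Each player's mixing probability is pinned down by making the *other* player indifferent.
Player 2 indifferent between Y1 and Y2: p·0 + (1−p)·5 = p·1 + (1−p)·(-2) ⟹ 5 + (-5)p = (-2) + 3p ⟹ p = 7/8.
Player 1 indifferent between X1 and X2: q·2 + (1−q)·(-6) = q·(-5) + (1−q)·6 ⟹ (-6) + 8q = 6 + (-11)q ⟹ q = 12/19.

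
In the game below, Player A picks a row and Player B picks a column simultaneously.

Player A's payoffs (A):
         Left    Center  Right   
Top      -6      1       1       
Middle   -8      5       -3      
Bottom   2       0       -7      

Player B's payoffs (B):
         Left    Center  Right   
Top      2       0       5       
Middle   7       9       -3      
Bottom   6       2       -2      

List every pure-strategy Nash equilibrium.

(Top, Right), (Middle, Center), and (Bottom, Left)

A profile is a Nash equilibrium when each player is best-responding to the other.
Player A's best responses — vs Left: Bottom (payoff 2); vs Center: Middle (payoff 5); vs Right: Top (payoff 1).
Player B's best responses — vs Top: Right (payoff 5); vs Middle: Center (payoff 9); vs Bottom: Left (payoff 6).
Mutual best responses occur at (Top, Right), (Middle, Center), and (Bottom, Left); at each, neither player gains by switching.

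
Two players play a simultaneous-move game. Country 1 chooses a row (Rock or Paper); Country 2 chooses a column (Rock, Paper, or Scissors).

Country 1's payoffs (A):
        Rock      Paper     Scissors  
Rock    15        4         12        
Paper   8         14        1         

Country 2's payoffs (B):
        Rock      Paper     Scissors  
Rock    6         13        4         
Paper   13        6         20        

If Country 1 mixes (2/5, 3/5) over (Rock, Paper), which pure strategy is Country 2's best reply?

Compute Country 2's expected payoff from each pure strategy against the given mix.
Rock: (2/5)·6 + (3/5)·13 = 51/5
Paper: (2/5)·13 + (3/5)·6 = 44/5
Scissors: (2/5)·4 + (3/5)·20 = 68/5
Highest expected payoff is 68/5, from Scissors.

Scissors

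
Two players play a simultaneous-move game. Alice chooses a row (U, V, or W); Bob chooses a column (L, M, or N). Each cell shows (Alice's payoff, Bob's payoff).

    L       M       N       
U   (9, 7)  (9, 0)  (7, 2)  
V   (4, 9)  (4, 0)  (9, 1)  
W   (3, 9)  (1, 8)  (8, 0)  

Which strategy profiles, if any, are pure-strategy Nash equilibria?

(U, L)

Check mutual best responses: a cell is a NE iff neither player can gain by unilaterally deviating.
Alice's best responses — vs L: U (payoff 9); vs M: U (payoff 9); vs N: V (payoff 9).
Bob's best responses — vs U: L (payoff 7); vs V: L (payoff 9); vs W: L (payoff 9).
The only mutual best response is (U, L); neither player gains by switching there.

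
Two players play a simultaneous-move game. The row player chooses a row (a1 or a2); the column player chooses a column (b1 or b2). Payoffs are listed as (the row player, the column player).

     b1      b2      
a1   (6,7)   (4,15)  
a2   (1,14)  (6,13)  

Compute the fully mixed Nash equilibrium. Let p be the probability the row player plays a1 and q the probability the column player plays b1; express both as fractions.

In a mixed NE each player is indifferent between their pure strategies, so the opponent's mix sets the indifference.
The column player indifferent between b1 and b2: p·7 + (1−p)·14 = p·15 + (1−p)·13 ⟹ 14 + (-7)p = 13 + 2p ⟹ p = 1/9.
The row player indifferent between a1 and a2: q·6 + (1−q)·4 = q·1 + (1−q)·6 ⟹ 4 + 2q = 6 + (-5)q ⟹ q = 2/7.

p = 1/9, q = 2/7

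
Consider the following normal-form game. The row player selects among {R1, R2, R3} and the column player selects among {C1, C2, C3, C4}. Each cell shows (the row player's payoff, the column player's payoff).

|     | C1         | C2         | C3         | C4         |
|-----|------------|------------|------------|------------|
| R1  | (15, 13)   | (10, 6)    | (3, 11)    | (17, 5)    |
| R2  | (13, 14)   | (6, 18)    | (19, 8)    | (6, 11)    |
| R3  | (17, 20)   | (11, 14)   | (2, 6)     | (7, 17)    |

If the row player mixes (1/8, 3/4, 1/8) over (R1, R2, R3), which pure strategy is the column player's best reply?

C2

Compute the column player's expected payoff from each pure strategy against the given mix.
C1: (1/8)·13 + (3/4)·14 + (1/8)·20 = 117/8
C2: (1/8)·6 + (3/4)·18 + (1/8)·14 = 16
C3: (1/8)·11 + (3/4)·8 + (1/8)·6 = 65/8
C4: (1/8)·5 + (3/4)·11 + (1/8)·17 = 11
Highest expected payoff is 16, from C2.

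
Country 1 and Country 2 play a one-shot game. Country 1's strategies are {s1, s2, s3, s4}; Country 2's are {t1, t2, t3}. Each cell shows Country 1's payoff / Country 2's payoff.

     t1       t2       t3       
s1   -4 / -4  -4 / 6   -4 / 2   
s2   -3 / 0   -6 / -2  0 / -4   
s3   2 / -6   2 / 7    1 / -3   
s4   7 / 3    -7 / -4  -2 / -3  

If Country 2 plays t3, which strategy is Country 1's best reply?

With Country 2 fixed at t3, Country 1's payoffs are: s1 → -4, s2 → 0, s3 → 1, s4 → -2.
The maximum is 1, achieved by s3.

s3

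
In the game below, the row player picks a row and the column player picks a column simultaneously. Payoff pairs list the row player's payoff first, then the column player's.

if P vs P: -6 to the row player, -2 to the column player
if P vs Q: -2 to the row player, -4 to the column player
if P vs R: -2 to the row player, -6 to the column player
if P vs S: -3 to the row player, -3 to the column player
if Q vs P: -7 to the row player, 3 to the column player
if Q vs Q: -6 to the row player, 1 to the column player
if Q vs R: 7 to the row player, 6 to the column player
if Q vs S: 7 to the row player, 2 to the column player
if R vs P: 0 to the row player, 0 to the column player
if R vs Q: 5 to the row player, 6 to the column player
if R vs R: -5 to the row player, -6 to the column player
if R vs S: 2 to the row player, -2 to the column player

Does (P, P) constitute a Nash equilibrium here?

No

Holding the column player at P: the row player gets -6 from P but could get 0 by switching to R. The row player has a profitable deviation.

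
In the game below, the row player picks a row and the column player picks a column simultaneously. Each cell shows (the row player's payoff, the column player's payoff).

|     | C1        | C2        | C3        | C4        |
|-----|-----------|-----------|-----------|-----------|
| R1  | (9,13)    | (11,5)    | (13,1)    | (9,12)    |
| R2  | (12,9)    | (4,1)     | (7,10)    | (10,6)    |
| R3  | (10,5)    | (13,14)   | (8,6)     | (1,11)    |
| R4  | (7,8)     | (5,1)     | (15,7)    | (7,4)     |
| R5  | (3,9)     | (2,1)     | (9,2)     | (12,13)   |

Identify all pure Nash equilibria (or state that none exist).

A profile is a Nash equilibrium when each player is best-responding to the other.
The row player's best responses — vs C1: R2 (payoff 12); vs C2: R3 (payoff 13); vs C3: R4 (payoff 15); vs C4: R5 (payoff 12).
The column player's best responses — vs R1: C1 (payoff 13); vs R2: C3 (payoff 10); vs R3: C2 (payoff 14); vs R4: C1 (payoff 8); vs R5: C4 (payoff 13).
Mutual best responses occur at (R3, C2) and (R5, C4); at each, neither player gains by switching.

(R3, C2) and (R5, C4)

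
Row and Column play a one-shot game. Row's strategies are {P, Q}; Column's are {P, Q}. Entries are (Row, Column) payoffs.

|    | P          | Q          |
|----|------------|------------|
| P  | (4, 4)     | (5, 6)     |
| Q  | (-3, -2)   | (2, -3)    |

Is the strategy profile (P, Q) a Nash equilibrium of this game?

Holding Column at Q: Row gets 5 from P, versus 2 from Q. No profitable deviation for Row.
Holding Row at P: Column gets 6 from Q, versus 4 from P. No profitable deviation for Column either.

Yes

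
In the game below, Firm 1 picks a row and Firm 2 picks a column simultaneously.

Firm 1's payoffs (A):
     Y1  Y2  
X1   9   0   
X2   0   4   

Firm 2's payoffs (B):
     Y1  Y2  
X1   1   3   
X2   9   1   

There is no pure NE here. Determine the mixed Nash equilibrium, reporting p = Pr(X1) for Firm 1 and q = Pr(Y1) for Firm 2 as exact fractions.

p = 4/5, q = 4/13

In a mixed NE each player is indifferent between their pure strategies, so the opponent's mix sets the indifference.
Firm 2 indifferent between Y1 and Y2: p·1 + (1−p)·9 = p·3 + (1−p)·1 ⟹ 9 + (-8)p = 1 + 2p ⟹ p = 4/5.
Firm 1 indifferent between X1 and X2: q·9 + (1−q)·0 = q·0 + (1−q)·4 ⟹ 0 + 9q = 4 + (-4)q ⟹ q = 4/13.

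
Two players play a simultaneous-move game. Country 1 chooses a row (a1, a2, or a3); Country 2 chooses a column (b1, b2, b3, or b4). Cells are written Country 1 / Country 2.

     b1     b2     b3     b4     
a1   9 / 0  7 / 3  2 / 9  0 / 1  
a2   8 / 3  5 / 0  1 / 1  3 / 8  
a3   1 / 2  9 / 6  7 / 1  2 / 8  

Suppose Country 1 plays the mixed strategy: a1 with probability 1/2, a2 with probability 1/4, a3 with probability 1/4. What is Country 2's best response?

b3

Compute Country 2's expected payoff from each pure strategy against the given mix.
b1: (1/2)·0 + (1/4)·3 + (1/4)·2 = 5/4
b2: (1/2)·3 + (1/4)·0 + (1/4)·6 = 3
b3: (1/2)·9 + (1/4)·1 + (1/4)·1 = 5
b4: (1/2)·1 + (1/4)·8 + (1/4)·8 = 9/2
Highest expected payoff is 5, from b3.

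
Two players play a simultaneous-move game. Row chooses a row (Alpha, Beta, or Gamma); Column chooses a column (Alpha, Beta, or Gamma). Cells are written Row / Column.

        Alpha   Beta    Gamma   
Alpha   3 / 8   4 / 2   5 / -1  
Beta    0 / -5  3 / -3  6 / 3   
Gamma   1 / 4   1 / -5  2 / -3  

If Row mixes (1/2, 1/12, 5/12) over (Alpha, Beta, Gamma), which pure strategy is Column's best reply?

Alpha

Compute Column's expected payoff from each pure strategy against the given mix.
Alpha: (1/2)·8 + (1/12)·(-5) + (5/12)·4 = 21/4
Beta: (1/2)·2 + (1/12)·(-3) + (5/12)·(-5) = -4/3
Gamma: (1/2)·(-1) + (1/12)·3 + (5/12)·(-3) = -3/2
Highest expected payoff is 21/4, from Alpha.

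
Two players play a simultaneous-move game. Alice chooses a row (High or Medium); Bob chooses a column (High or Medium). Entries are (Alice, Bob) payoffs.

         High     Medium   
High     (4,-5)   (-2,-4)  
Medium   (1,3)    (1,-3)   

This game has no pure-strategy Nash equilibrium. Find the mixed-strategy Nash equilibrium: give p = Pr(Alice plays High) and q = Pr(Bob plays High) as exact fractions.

p = 6/7, q = 1/2

In a mixed NE each player is indifferent between their pure strategies, so the opponent's mix sets the indifference.
Bob indifferent between High and Medium: p·(-5) + (1−p)·3 = p·(-4) + (1−p)·(-3) ⟹ 3 + (-8)p = (-3) + (-1)p ⟹ p = 6/7.
Alice indifferent between High and Medium: q·4 + (1−q)·(-2) = q·1 + (1−q)·1 ⟹ (-2) + 6q = 1 + 0q ⟹ q = 1/2.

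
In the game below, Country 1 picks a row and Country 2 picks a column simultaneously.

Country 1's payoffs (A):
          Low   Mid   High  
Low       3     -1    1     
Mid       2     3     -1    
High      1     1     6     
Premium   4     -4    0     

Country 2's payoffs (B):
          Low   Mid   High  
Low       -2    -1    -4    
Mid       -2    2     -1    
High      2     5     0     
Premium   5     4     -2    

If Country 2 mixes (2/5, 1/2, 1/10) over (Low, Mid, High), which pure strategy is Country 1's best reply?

Compute Country 1's expected payoff from each pure strategy against the given mix.
Low: (2/5)·3 + (1/2)·(-1) + (1/10)·1 = 4/5
Mid: (2/5)·2 + (1/2)·3 + (1/10)·(-1) = 11/5
High: (2/5)·1 + (1/2)·1 + (1/10)·6 = 3/2
Premium: (2/5)·4 + (1/2)·(-4) + (1/10)·0 = -2/5
Highest expected payoff is 11/5, from Mid.

Mid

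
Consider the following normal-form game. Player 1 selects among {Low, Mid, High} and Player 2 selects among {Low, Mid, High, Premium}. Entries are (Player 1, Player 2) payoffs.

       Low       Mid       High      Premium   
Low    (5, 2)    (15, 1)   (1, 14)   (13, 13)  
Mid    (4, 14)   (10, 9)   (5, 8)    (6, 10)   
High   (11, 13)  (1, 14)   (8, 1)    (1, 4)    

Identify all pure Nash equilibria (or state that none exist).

No pure-strategy Nash equilibrium

Check mutual best responses: a cell is a NE iff neither player can gain by unilaterally deviating.
Player 1's best responses — vs Low: High (payoff 11); vs Mid: Low (payoff 15); vs High: High (payoff 8); vs Premium: Low (payoff 13).
Player 2's best responses — vs Low: High (payoff 14); vs Mid: Low (payoff 14); vs High: Mid (payoff 14).
No cell has both players best-responding. For instance, Player 1's best reply to High is High, but against High Player 2 prefers Mid over High.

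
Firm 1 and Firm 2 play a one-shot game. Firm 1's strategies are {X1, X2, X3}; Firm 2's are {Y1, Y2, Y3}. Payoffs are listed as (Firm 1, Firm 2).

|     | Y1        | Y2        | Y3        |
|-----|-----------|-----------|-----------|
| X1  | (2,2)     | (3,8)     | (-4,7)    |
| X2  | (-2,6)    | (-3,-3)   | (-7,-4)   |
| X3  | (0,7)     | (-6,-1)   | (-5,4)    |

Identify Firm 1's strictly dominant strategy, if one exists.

X1

A strategy is strictly dominant if it gives Firm 1 a strictly higher payoff than every other strategy, against every choice by the opponent.
X1 strictly dominates: vs Y1: 2 > each of {-2, 0}; vs Y2: 3 > each of {-3, -6}; vs Y3: -4 > each of {-7, -5}.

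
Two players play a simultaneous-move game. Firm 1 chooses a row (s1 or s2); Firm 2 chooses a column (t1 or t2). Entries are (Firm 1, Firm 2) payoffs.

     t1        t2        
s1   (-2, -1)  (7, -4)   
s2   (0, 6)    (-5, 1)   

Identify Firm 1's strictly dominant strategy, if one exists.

No strictly dominant strategy

Check whether one of Firm 1's strategies beats all alternatives regardless of what the opponent does.
s1 is not dominant: against t1, s2 gives 0 > -2.
s2 is not dominant: against t2, s1 gives 7 > -5.
No single strategy is best against every opponent action.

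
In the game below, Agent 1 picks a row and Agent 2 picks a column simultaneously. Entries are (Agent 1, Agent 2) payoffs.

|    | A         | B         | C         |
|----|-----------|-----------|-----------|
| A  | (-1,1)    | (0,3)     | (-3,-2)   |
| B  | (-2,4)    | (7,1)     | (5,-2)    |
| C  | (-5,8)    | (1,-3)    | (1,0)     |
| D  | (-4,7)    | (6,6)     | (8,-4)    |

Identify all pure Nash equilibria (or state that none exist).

A profile is a Nash equilibrium when each player is best-responding to the other.
Agent 1's best responses — vs A: A (payoff -1); vs B: B (payoff 7); vs C: D (payoff 8).
Agent 2's best responses — vs A: B (payoff 3); vs B: A (payoff 4); vs C: A (payoff 8); vs D: A (payoff 7).
No cell has both players best-responding. For instance, Agent 1's best reply to B is B, but against B Agent 2 prefers A over B.

No pure-strategy Nash equilibrium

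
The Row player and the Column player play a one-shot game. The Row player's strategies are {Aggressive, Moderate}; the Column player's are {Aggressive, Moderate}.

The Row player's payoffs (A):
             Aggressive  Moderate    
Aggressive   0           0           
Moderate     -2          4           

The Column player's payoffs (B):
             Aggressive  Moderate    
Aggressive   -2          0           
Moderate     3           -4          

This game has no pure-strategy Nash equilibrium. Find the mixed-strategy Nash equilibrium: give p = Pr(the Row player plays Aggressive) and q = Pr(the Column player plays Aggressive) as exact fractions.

In a mixed NE each player is indifferent between their pure strategies, so the opponent's mix sets the indifference.
The Column player indifferent between Aggressive and Moderate: p·(-2) + (1−p)·3 = p·0 + (1−p)·(-4) ⟹ 3 + (-5)p = (-4) + 4p ⟹ p = 7/9.
The Row player indifferent between Aggressive and Moderate: q·0 + (1−q)·0 = q·(-2) + (1−q)·4 ⟹ 0 + 0q = 4 + (-6)q ⟹ q = 2/3.

p = 7/9, q = 2/3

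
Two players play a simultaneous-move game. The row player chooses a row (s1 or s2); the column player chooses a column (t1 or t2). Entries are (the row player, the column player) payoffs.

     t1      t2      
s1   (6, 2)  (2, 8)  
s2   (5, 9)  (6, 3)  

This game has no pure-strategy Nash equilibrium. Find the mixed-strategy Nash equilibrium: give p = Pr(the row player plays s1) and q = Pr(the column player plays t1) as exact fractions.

p = 1/2, q = 4/5

Each player's mixing probability is pinned down by making the *other* player indifferent.
The column player indifferent between t1 and t2: p·2 + (1−p)·9 = p·8 + (1−p)·3 ⟹ 9 + (-7)p = 3 + 5p ⟹ p = 1/2.
The row player indifferent between s1 and s2: q·6 + (1−q)·2 = q·5 + (1−q)·6 ⟹ 2 + 4q = 6 + (-1)q ⟹ q = 4/5.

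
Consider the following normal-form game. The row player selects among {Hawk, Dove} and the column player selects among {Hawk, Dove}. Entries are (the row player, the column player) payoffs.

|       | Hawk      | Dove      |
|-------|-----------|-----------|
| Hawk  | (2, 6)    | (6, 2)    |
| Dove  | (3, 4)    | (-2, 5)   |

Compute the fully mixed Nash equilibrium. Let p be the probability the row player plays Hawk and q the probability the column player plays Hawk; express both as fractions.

p = 1/5, q = 8/9

Each player's mixing probability is pinned down by making the *other* player indifferent.
The column player indifferent between Hawk and Dove: p·6 + (1−p)·4 = p·2 + (1−p)·5 ⟹ 4 + 2p = 5 + (-3)p ⟹ p = 1/5.
The row player indifferent between Hawk and Dove: q·2 + (1−q)·6 = q·3 + (1−q)·(-2) ⟹ 6 + (-4)q = (-2) + 5q ⟹ q = 8/9.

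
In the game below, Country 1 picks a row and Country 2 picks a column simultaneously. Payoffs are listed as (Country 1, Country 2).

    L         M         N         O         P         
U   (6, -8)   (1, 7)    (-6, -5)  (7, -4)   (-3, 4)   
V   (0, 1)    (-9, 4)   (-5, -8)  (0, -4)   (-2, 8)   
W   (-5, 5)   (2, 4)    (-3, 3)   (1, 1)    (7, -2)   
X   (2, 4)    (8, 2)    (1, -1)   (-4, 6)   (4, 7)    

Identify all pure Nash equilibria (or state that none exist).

A profile is a Nash equilibrium when each player is best-responding to the other.
Country 1's best responses — vs L: U (payoff 6); vs M: X (payoff 8); vs N: X (payoff 1); vs O: U (payoff 7); vs P: W (payoff 7).
Country 2's best responses — vs U: M (payoff 7); vs V: P (payoff 8); vs W: L (payoff 5); vs X: P (payoff 7).
No cell has both players best-responding. For instance, Country 1's best reply to L is U, but against U Country 2 prefers M over L.

None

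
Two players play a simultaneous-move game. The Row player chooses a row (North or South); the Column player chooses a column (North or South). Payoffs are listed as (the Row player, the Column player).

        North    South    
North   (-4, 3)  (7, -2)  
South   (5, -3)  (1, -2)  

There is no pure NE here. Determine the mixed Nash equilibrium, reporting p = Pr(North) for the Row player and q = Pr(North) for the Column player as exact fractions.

p = 1/6, q = 2/5

In a mixed NE each player is indifferent between their pure strategies, so the opponent's mix sets the indifference.
The Column player indifferent between North and South: p·3 + (1−p)·(-3) = p·(-2) + (1−p)·(-2) ⟹ (-3) + 6p = (-2) + 0p ⟹ p = 1/6.
The Row player indifferent between North and South: q·(-4) + (1−q)·7 = q·5 + (1−q)·1 ⟹ 7 + (-11)q = 1 + 4q ⟹ q = 2/5.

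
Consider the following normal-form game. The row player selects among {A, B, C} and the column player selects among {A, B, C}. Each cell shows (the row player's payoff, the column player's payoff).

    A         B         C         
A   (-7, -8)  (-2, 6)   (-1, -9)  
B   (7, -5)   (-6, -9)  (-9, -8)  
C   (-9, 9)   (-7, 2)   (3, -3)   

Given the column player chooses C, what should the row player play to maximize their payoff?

C

With the column player fixed at C, the row player's payoffs are: A → -1, B → -9, C → 3.
The maximum is 3, achieved by C.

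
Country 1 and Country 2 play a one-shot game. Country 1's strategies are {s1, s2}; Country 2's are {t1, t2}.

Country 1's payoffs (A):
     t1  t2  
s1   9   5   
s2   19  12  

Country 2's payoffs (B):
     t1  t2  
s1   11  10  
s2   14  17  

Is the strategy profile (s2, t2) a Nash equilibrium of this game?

Holding Country 2 at t2: Country 1 gets 12 from s2, versus 5 from s1. No profitable deviation for Country 1.
Holding Country 1 at s2: Country 2 gets 17 from t2, versus 14 from t1. No profitable deviation for Country 2 either.

Yes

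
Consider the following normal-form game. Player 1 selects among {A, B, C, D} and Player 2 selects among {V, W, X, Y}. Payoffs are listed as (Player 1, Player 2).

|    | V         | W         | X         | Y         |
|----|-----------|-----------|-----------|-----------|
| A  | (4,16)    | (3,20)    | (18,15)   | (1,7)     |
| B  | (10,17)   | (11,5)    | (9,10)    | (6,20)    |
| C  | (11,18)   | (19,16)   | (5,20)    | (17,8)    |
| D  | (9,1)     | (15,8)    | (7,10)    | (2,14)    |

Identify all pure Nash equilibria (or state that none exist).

No pure-strategy Nash equilibrium

Check mutual best responses: a cell is a NE iff neither player can gain by unilaterally deviating.
Player 1's best responses — vs V: C (payoff 11); vs W: C (payoff 19); vs X: A (payoff 18); vs Y: C (payoff 17).
Player 2's best responses — vs A: W (payoff 20); vs B: Y (payoff 20); vs C: X (payoff 20); vs D: Y (payoff 14).
No cell has both players best-responding. For instance, Player 1's best reply to W is C, but against C Player 2 prefers X over W.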